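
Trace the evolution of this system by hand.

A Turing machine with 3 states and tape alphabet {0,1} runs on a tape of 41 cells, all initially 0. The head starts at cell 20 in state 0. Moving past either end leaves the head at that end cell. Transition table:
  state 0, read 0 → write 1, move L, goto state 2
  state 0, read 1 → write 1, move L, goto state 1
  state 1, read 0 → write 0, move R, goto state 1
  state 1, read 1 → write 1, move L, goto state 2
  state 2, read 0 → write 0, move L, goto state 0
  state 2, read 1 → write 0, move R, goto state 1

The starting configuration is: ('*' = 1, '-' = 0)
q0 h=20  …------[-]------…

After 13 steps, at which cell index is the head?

7

0) q0 h=20  …------[-]------…
1) q2 h=19  …------[-]*-----…
2) q0 h=18  …------[-]-*----…
3) q2 h=17  …------[-]*-*---…
4) q0 h=16  …------[-]-*-*--…
5) q2 h=15  …------[-]*-*-*-…
6) q0 h=14  …------[-]-*-*-*…
7) q2 h=13  …------[-]*-*-*-…
8) q0 h=12  …------[-]-*-*-*…
9) q2 h=11  …------[-]*-*-*-…
10) q0 h=10  …------[-]-*-*-*…
11) q2 h= 9  …------[-]*-*-*-…
12) q0 h= 8  …------[-]-*-*-*…
13) q2 h= 7  …------[-]*-*-*-…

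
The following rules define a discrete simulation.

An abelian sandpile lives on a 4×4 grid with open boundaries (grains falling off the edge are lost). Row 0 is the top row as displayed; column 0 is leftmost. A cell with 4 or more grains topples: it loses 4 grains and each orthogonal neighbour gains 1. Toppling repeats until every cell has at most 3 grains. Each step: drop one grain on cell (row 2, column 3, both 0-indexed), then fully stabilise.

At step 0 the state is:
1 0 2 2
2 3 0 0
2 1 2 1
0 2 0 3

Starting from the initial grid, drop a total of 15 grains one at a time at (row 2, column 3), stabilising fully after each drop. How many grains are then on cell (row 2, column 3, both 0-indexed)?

3

step 0: 1 0 2 2
2 3 0 0
2 1 2 1
0 2 0 3
step 1: 1 0 2 2
2 3 0 0
2 1 2 2
0 2 0 3
step 2: 1 0 2 2
2 3 0 0
2 1 2 3
0 2 0 3
step 3: 1 0 2 2
2 3 0 1
2 1 3 1
0 2 1 0
step 4: 1 0 2 2
2 3 0 1
2 1 3 2
0 2 1 0
step 5: 1 0 2 2
2 3 0 1
2 1 3 3
0 2 1 0
step 6: 1 0 2 2
2 3 1 2
2 2 0 1
0 2 2 1
step 7: 1 0 2 2
2 3 1 2
2 2 0 2
0 2 2 1
step 8: 1 0 2 2
2 3 1 2
2 2 0 3
0 2 2 1
step 9: 1 0 2 2
2 3 1 3
2 2 1 0
0 2 2 2
step 10: 1 0 2 2
2 3 1 3
2 2 1 1
0 2 2 2
step 11: 1 0 2 2
2 3 1 3
2 2 1 2
0 2 2 2
step 12: 1 0 2 2
2 3 1 3
2 2 1 3
0 2 2 2
step 13: 1 0 2 3
2 3 2 0
2 2 2 1
0 2 2 3
step 14: 1 0 2 3
2 3 2 0
2 2 2 2
0 2 2 3
step 15: 1 0 2 3
2 3 2 0
2 2 2 3
0 2 2 3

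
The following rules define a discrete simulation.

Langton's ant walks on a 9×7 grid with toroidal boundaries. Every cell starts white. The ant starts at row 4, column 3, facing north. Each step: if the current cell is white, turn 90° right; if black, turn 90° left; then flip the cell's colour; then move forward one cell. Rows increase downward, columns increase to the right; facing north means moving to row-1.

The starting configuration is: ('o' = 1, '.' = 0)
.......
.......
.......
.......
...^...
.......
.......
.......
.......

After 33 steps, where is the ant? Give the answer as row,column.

6,2

0) .......
.......
.......
.......
...^...
.......
.......
.......
.......
1) .......
.......
.......
.......
...o>..
.......
.......
.......
.......
2) .......
.......
.......
.......
...oo..
....v..
.......
.......
.......
3) .......
.......
.......
.......
...oo..
...<o..
.......
.......
.......
4) .......
.......
.......
.......
...^o..
...oo..
.......
.......
.......
5) .......
.......
.......
.......
..<.o..
...oo..
.......
.......
.......
6) .......
.......
.......
..^....
..o.o..
...oo..
.......
.......
.......
7) .......
.......
.......
..o>...
..o.o..
...oo..
.......
.......
.......
8) .......
.......
.......
..oo...
..ovo..
...oo..
.......
.......
.......
9) .......
.......
.......
..oo...
..<oo..
...oo..
.......
.......
.......
10) .......
.......
.......
..oo...
...oo..
..voo..
.......
.......
.......
11) .......
.......
.......
..oo...
...oo..
.<ooo..
.......
.......
.......
12) .......
.......
.......
..oo...
.^.oo..
.oooo..
.......
.......
.......
13) .......
.......
.......
..oo...
.o>oo..
.oooo..
.......
.......
.......
14) .......
.......
.......
..oo...
.oooo..
.ovoo..
.......
.......
.......
15) .......
.......
.......
..oo...
.oooo..
.o.>o..
.......
.......
.......
16) .......
.......
.......
..oo...
.oo^o..
.o..o..
.......
.......
.......
17) .......
.......
.......
..oo...
.o<.o..
.o..o..
.......
.......
.......
18) .......
.......
.......
..oo...
.o..o..
.ov.o..
.......
.......
.......
19) .......
.......
.......
..oo...
.o..o..
.<o.o..
.......
.......
.......
20) .......
.......
.......
..oo...
.o..o..
..o.o..
.v.....
.......
.......
21) .......
.......
.......
..oo...
.o..o..
..o.o..
<o.....
.......
.......
22) .......
.......
.......
..oo...
.o..o..
^.o.o..
oo.....
.......
.......
23) .......
.......
.......
..oo...
.o..o..
o>o.o..
oo.....
.......
.......
24) .......
.......
.......
..oo...
.o..o..
ooo.o..
ov.....
.......
.......
25) .......
.......
.......
..oo...
.o..o..
ooo.o..
o.>....
.......
.......
26) .......
.......
.......
..oo...
.o..o..
ooo.o..
o.o....
..v....
.......
27) .......
.......
.......
..oo...
.o..o..
ooo.o..
o.o....
.<o....
.......
28) .......
.......
.......
..oo...
.o..o..
ooo.o..
o^o....
.oo....
.......
29) .......
.......
.......
..oo...
.o..o..
ooo.o..
oo>....
.oo....
.......
30) .......
.......
.......
..oo...
.o..o..
oo^.o..
oo.....
.oo....
.......
31) .......
.......
.......
..oo...
.o..o..
o<..o..
oo.....
.oo....
.......
32) .......
.......
.......
..oo...
.o..o..
o...o..
ov.....
.oo....
.......
33) .......
.......
.......
..oo...
.o..o..
o...o..
o.>....
.oo....
.......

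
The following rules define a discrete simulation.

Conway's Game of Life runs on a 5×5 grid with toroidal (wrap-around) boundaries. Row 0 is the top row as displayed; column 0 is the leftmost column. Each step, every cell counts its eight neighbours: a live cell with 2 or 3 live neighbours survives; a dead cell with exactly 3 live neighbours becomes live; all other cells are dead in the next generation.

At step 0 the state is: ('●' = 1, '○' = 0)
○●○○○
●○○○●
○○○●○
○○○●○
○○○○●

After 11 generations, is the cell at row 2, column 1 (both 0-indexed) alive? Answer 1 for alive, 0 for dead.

1

[0] ○●○○○
●○○○●
○○○●○
○○○●○
○○○○●
[1] ○○○○●
●○○○●
○○○●○
○○○●●
○○○○○
[2] ●○○○●
●○○●●
●○○●○
○○○●●
○○○●●
[3] ○○○○○
○●○●○
●○●○○
●○●○○
○○○○○
[4] ○○○○○
○●●○○
●○●●●
○○○○○
○○○○○
[5] ○○○○○
●●●○●
●○●●●
○○○●●
○○○○○
[6] ●●○○○
○○●○○
○○○○○
●○●○○
○○○○○
[7] ○●○○○
○●○○○
○●○○○
○○○○○
●○○○○
[8] ●●○○○
●●●○○
○○○○○
○○○○○
○○○○○
[9] ●○●○○
●○●○○
○●○○○
○○○○○
○○○○○
[10] ○○○○○
●○●○○
○●○○○
○○○○○
○○○○○
[11] ○○○○○
○●○○○
○●○○○
○○○○○
○○○○○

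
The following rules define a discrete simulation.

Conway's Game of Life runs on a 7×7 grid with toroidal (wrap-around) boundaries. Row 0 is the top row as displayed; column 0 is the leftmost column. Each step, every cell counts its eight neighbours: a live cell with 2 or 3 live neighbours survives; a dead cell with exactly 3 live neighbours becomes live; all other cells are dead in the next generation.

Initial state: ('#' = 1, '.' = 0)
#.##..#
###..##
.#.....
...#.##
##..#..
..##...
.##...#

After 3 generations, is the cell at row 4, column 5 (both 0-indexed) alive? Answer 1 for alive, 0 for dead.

t=0: #.##..#
###..##
.#.....
...#.##
##..#..
..##...
.##...#
t=1: ...#...
...#.#.
.#..#..
.##.###
##..###
...#...
......#
t=2: ....#..
..##...
##....#
..#....
.#.....
....#..
.......
t=3: ...#...
####...
##.#...
..#....
.......
.......
.......

0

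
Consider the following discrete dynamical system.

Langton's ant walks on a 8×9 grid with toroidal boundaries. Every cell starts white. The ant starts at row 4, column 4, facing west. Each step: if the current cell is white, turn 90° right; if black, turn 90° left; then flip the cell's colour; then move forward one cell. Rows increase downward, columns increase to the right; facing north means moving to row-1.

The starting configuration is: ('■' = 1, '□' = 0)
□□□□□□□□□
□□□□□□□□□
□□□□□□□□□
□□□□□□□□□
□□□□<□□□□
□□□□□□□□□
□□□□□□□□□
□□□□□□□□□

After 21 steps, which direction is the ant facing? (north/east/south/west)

0) □□□□□□□□□
□□□□□□□□□
□□□□□□□□□
□□□□□□□□□
□□□□<□□□□
□□□□□□□□□
□□□□□□□□□
□□□□□□□□□
1) □□□□□□□□□
□□□□□□□□□
□□□□□□□□□
□□□□^□□□□
□□□□■□□□□
□□□□□□□□□
□□□□□□□□□
□□□□□□□□□
2) □□□□□□□□□
□□□□□□□□□
□□□□□□□□□
□□□□■>□□□
□□□□■□□□□
□□□□□□□□□
□□□□□□□□□
□□□□□□□□□
3) □□□□□□□□□
□□□□□□□□□
□□□□□□□□□
□□□□■■□□□
□□□□■v□□□
□□□□□□□□□
□□□□□□□□□
□□□□□□□□□
4) □□□□□□□□□
□□□□□□□□□
□□□□□□□□□
□□□□■■□□□
□□□□<■□□□
□□□□□□□□□
□□□□□□□□□
□□□□□□□□□
5) □□□□□□□□□
□□□□□□□□□
□□□□□□□□□
□□□□■■□□□
□□□□□■□□□
□□□□v□□□□
□□□□□□□□□
□□□□□□□□□
6) □□□□□□□□□
□□□□□□□□□
□□□□□□□□□
□□□□■■□□□
□□□□□■□□□
□□□<■□□□□
□□□□□□□□□
□□□□□□□□□
7) □□□□□□□□□
□□□□□□□□□
□□□□□□□□□
□□□□■■□□□
□□□^□■□□□
□□□■■□□□□
□□□□□□□□□
□□□□□□□□□
8) □□□□□□□□□
□□□□□□□□□
□□□□□□□□□
□□□□■■□□□
□□□■>■□□□
□□□■■□□□□
□□□□□□□□□
□□□□□□□□□
9) □□□□□□□□□
□□□□□□□□□
□□□□□□□□□
□□□□■■□□□
□□□■■■□□□
□□□■v□□□□
□□□□□□□□□
□□□□□□□□□
10) □□□□□□□□□
□□□□□□□□□
□□□□□□□□□
□□□□■■□□□
□□□■■■□□□
□□□■□>□□□
□□□□□□□□□
□□□□□□□□□
11) □□□□□□□□□
□□□□□□□□□
□□□□□□□□□
□□□□■■□□□
□□□■■■□□□
□□□■□■□□□
□□□□□v□□□
□□□□□□□□□
12) □□□□□□□□□
□□□□□□□□□
□□□□□□□□□
□□□□■■□□□
□□□■■■□□□
□□□■□■□□□
□□□□<■□□□
□□□□□□□□□
13) □□□□□□□□□
□□□□□□□□□
□□□□□□□□□
□□□□■■□□□
□□□■■■□□□
□□□■^■□□□
□□□□■■□□□
□□□□□□□□□
14) □□□□□□□□□
□□□□□□□□□
□□□□□□□□□
□□□□■■□□□
□□□■■■□□□
□□□■■>□□□
□□□□■■□□□
□□□□□□□□□
15) □□□□□□□□□
□□□□□□□□□
□□□□□□□□□
□□□□■■□□□
□□□■■^□□□
□□□■■□□□□
□□□□■■□□□
□□□□□□□□□
16) □□□□□□□□□
□□□□□□□□□
□□□□□□□□□
□□□□■■□□□
□□□■<□□□□
□□□■■□□□□
□□□□■■□□□
□□□□□□□□□
17) □□□□□□□□□
□□□□□□□□□
□□□□□□□□□
□□□□■■□□□
□□□■□□□□□
□□□■v□□□□
□□□□■■□□□
□□□□□□□□□
18) □□□□□□□□□
□□□□□□□□□
□□□□□□□□□
□□□□■■□□□
□□□■□□□□□
□□□■□>□□□
□□□□■■□□□
□□□□□□□□□
19) □□□□□□□□□
□□□□□□□□□
□□□□□□□□□
□□□□■■□□□
□□□■□□□□□
□□□■□■□□□
□□□□■v□□□
□□□□□□□□□
20) □□□□□□□□□
□□□□□□□□□
□□□□□□□□□
□□□□■■□□□
□□□■□□□□□
□□□■□■□□□
□□□□■□>□□
□□□□□□□□□
21) □□□□□□□□□
□□□□□□□□□
□□□□□□□□□
□□□□■■□□□
□□□■□□□□□
□□□■□■□□□
□□□□■□■□□
□□□□□□v□□

south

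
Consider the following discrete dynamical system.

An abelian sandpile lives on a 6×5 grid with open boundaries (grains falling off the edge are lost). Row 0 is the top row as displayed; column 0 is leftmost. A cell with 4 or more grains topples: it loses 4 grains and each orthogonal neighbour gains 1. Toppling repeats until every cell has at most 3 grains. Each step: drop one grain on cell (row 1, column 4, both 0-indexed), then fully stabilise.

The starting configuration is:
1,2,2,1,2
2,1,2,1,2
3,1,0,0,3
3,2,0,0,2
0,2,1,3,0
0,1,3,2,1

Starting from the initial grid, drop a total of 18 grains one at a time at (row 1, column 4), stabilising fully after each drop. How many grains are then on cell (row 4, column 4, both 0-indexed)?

k=0  1,2,2,1,2
2,1,2,1,2
3,1,0,0,3
3,2,0,0,2
0,2,1,3,0
0,1,3,2,1
k=1  1,2,2,1,2
2,1,2,1,3
3,1,0,0,3
3,2,0,0,2
0,2,1,3,0
0,1,3,2,1
k=2  1,2,2,1,3
2,1,2,2,1
3,1,0,1,0
3,2,0,0,3
0,2,1,3,0
0,1,3,2,1
k=3  1,2,2,1,3
2,1,2,2,2
3,1,0,1,0
3,2,0,0,3
0,2,1,3,0
0,1,3,2,1
k=4  1,2,2,1,3
2,1,2,2,3
3,1,0,1,0
3,2,0,0,3
0,2,1,3,0
0,1,3,2,1
k=5  1,2,2,2,0
2,1,2,3,1
3,1,0,1,1
3,2,0,0,3
0,2,1,3,0
0,1,3,2,1
k=6  1,2,2,2,0
2,1,2,3,2
3,1,0,1,1
3,2,0,0,3
0,2,1,3,0
0,1,3,2,1
k=7  1,2,2,2,0
2,1,2,3,3
3,1,0,1,1
3,2,0,0,3
0,2,1,3,0
0,1,3,2,1
k=8  1,2,2,3,1
2,1,3,0,1
3,1,0,2,2
3,2,0,0,3
0,2,1,3,0
0,1,3,2,1
k=9  1,2,2,3,1
2,1,3,0,2
3,1,0,2,2
3,2,0,0,3
0,2,1,3,0
0,1,3,2,1
k=10  1,2,2,3,1
2,1,3,0,3
3,1,0,2,2
3,2,0,0,3
0,2,1,3,0
0,1,3,2,1
k=11  1,2,2,3,2
2,1,3,1,0
3,1,0,2,3
3,2,0,0,3
0,2,1,3,0
0,1,3,2,1
k=12  1,2,2,3,2
2,1,3,1,1
3,1,0,2,3
3,2,0,0,3
0,2,1,3,0
0,1,3,2,1
k=13  1,2,2,3,2
2,1,3,1,2
3,1,0,2,3
3,2,0,0,3
0,2,1,3,0
0,1,3,2,1
k=14  1,2,2,3,2
2,1,3,1,3
3,1,0,2,3
3,2,0,0,3
0,2,1,3,0
0,1,3,2,1
k=15  1,2,2,3,3
2,1,3,2,1
3,1,0,3,1
3,2,0,1,0
0,2,1,3,1
0,1,3,2,1
k=16  1,2,2,3,3
2,1,3,2,2
3,1,0,3,1
3,2,0,1,0
0,2,1,3,1
0,1,3,2,1
k=17  1,2,2,3,3
2,1,3,2,3
3,1,0,3,1
3,2,0,1,0
0,2,1,3,1
0,1,3,2,1
k=18  1,3,0,2,1
2,2,1,2,2
3,1,2,0,3
3,2,0,2,0
0,2,1,3,1
0,1,3,2,1

1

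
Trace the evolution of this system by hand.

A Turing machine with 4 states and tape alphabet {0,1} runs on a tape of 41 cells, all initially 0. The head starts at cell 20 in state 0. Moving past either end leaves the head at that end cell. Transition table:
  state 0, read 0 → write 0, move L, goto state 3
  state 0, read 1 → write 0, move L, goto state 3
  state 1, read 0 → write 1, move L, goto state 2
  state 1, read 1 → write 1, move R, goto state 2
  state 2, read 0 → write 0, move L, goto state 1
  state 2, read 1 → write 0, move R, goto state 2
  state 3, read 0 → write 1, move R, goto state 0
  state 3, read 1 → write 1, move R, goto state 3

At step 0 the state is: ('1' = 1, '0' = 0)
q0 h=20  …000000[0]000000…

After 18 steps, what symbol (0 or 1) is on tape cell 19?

1

0) q0 h=20  …000000[0]000000…
1) q3 h=19  …000000[0]000000…
2) q0 h=20  …000001[0]000000…
3) q3 h=19  …000000[1]000000…
4) q3 h=20  …000001[0]000000…
5) q0 h=21  …000011[0]000000…
6) q3 h=20  …000001[1]000000…
7) q3 h=21  …000011[0]000000…
8) q0 h=22  …000111[0]000000…
9) q3 h=21  …000011[1]000000…
10) q3 h=22  …000111[0]000000…
11) q0 h=23  …001111[0]000000…
12) q3 h=22  …000111[1]000000…
13) q3 h=23  …001111[0]000000…
14) q0 h=24  …011111[0]000000…
15) q3 h=23  …001111[1]000000…
16) q3 h=24  …011111[0]000000…
17) q0 h=25  …111111[0]000000…
18) q3 h=24  …011111[1]000000…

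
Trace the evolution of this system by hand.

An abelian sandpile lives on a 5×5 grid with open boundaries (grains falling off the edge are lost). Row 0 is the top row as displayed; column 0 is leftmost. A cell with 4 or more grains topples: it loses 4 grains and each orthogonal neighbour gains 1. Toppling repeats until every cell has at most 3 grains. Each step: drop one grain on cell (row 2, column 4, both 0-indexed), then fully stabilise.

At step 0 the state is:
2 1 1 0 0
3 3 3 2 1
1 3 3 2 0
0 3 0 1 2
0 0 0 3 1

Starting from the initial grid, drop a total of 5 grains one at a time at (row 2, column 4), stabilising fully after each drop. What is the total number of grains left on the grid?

39

0) 2 1 1 0 0
3 3 3 2 1
1 3 3 2 0
0 3 0 1 2
0 0 0 3 1
1) 2 1 1 0 0
3 3 3 2 1
1 3 3 2 1
0 3 0 1 2
0 0 0 3 1
2) 2 1 1 0 0
3 3 3 2 1
1 3 3 2 2
0 3 0 1 2
0 0 0 3 1
3) 2 1 1 0 0
3 3 3 2 1
1 3 3 2 3
0 3 0 1 2
0 0 0 3 1
4) 2 1 1 0 0
3 3 3 2 2
1 3 3 3 0
0 3 0 1 3
0 0 0 3 1
5) 2 1 1 0 0
3 3 3 2 2
1 3 3 3 1
0 3 0 1 3
0 0 0 3 1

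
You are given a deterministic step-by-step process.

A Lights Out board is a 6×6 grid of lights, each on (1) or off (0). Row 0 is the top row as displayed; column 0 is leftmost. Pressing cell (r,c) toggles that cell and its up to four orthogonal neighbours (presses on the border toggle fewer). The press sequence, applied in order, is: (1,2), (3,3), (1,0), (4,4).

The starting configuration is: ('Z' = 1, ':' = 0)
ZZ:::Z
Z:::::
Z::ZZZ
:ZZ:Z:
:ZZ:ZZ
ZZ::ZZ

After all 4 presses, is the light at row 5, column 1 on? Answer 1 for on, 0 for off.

1

0) ZZ:::Z
Z:::::
Z::ZZZ
:ZZ:Z:
:ZZ:ZZ
ZZ::ZZ
1) ZZZ::Z
ZZZZ::
Z:ZZZZ
:ZZ:Z:
:ZZ:ZZ
ZZ::ZZ
2) ZZZ::Z
ZZZZ::
Z:Z:ZZ
:Z:Z::
:ZZZZZ
ZZ::ZZ
3) :ZZ::Z
::ZZ::
::Z:ZZ
:Z:Z::
:ZZZZZ
ZZ::ZZ
4) :ZZ::Z
::ZZ::
::Z:ZZ
:Z:ZZ:
:ZZ:::
ZZ:::Z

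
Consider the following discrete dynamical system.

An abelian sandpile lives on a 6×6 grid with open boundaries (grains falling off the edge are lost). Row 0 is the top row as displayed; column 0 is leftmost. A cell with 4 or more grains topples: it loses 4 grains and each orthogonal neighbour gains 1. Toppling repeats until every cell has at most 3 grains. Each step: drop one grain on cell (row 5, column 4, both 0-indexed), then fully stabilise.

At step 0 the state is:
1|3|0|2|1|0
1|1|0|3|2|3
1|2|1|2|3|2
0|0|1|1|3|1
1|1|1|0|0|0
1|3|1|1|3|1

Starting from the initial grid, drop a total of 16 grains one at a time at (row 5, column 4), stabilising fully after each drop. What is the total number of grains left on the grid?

[0] 1|3|0|2|1|0
1|1|0|3|2|3
1|2|1|2|3|2
0|0|1|1|3|1
1|1|1|0|0|0
1|3|1|1|3|1
[1] 1|3|0|2|1|0
1|1|0|3|2|3
1|2|1|2|3|2
0|0|1|1|3|1
1|1|1|0|1|0
1|3|1|2|0|2
[2] 1|3|0|2|1|0
1|1|0|3|2|3
1|2|1|2|3|2
0|0|1|1|3|1
1|1|1|0|1|0
1|3|1|2|1|2
[3] 1|3|0|2|1|0
1|1|0|3|2|3
1|2|1|2|3|2
0|0|1|1|3|1
1|1|1|0|1|0
1|3|1|2|2|2
[4] 1|3|0|2|1|0
1|1|0|3|2|3
1|2|1|2|3|2
0|0|1|1|3|1
1|1|1|0|1|0
1|3|1|2|3|2
[5] 1|3|0|2|1|0
1|1|0|3|2|3
1|2|1|2|3|2
0|0|1|1|3|1
1|1|1|0|2|0
1|3|1|3|0|3
[6] 1|3|0|2|1|0
1|1|0|3|2|3
1|2|1|2|3|2
0|0|1|1|3|1
1|1|1|0|2|0
1|3|1|3|1|3
[7] 1|3|0|2|1|0
1|1|0|3|2|3
1|2|1|2|3|2
0|0|1|1|3|1
1|1|1|0|2|0
1|3|1|3|2|3
[8] 1|3|0|2|1|0
1|1|0|3|2|3
1|2|1|2|3|2
0|0|1|1|3|1
1|1|1|0|2|0
1|3|1|3|3|3
[9] 1|3|0|2|1|0
1|1|0|3|2|3
1|2|1|2|3|2
0|0|1|1|3|1
1|1|1|1|3|1
1|3|2|0|2|0
[10] 1|3|0|2|1|0
1|1|0|3|2|3
1|2|1|2|3|2
0|0|1|1|3|1
1|1|1|1|3|1
1|3|2|0|3|0
[11] 1|3|0|2|1|0
1|1|0|3|3|3
1|2|1|3|0|3
0|0|1|2|1|2
1|1|1|2|1|2
1|3|2|1|1|1
[12] 1|3|0|2|1|0
1|1|0|3|3|3
1|2|1|3|0|3
0|0|1|2|1|2
1|1|1|2|1|2
1|3|2|1|2|1
[13] 1|3|0|2|1|0
1|1|0|3|3|3
1|2|1|3|0|3
0|0|1|2|1|2
1|1|1|2|1|2
1|3|2|1|3|1
[14] 1|3|0|2|1|0
1|1|0|3|3|3
1|2|1|3|0|3
0|0|1|2|1|2
1|1|1|2|2|2
1|3|2|2|0|2
[15] 1|3|0|2|1|0
1|1|0|3|3|3
1|2|1|3|0|3
0|0|1|2|1|2
1|1|1|2|2|2
1|3|2|2|1|2
[16] 1|3|0|2|1|0
1|1|0|3|3|3
1|2|1|3|0|3
0|0|1|2|1|2
1|1|1|2|2|2
1|3|2|2|2|2

55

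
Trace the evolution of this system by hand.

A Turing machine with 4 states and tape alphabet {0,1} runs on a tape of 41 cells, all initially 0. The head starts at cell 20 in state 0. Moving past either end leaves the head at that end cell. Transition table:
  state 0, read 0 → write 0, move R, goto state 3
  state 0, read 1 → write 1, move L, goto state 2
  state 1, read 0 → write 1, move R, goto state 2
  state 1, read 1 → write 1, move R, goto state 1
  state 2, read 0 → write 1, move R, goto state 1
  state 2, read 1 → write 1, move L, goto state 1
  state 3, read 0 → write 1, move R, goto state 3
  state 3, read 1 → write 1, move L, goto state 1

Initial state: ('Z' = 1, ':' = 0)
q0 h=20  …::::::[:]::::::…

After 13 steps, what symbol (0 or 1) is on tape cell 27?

1

gen 0: q0 h=20  …::::::[:]::::::…
gen 1: q3 h=21  …::::::[:]::::::…
gen 2: q3 h=22  …:::::Z[:]::::::…
gen 3: q3 h=23  …::::ZZ[:]::::::…
gen 4: q3 h=24  …:::ZZZ[:]::::::…
gen 5: q3 h=25  …::ZZZZ[:]::::::…
gen 6: q3 h=26  …:ZZZZZ[:]::::::…
gen 7: q3 h=27  …ZZZZZZ[:]::::::…
gen 8: q3 h=28  …ZZZZZZ[:]::::::…
gen 9: q3 h=29  …ZZZZZZ[:]::::::…
gen 10: q3 h=30  …ZZZZZZ[:]::::::…
gen 11: q3 h=31  …ZZZZZZ[:]::::::…
gen 12: q3 h=32  …ZZZZZZ[:]::::::…
gen 13: q3 h=33  …ZZZZZZ[:]::::::…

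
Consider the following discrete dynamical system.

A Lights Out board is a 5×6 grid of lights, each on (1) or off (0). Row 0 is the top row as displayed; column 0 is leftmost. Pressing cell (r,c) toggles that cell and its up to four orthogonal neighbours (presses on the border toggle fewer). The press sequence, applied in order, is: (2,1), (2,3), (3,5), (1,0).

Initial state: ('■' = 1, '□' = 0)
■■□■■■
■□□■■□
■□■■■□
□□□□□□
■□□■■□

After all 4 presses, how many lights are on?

17

gen 0: ■■□■■■
■□□■■□
■□■■■□
□□□□□□
■□□■■□
gen 1: ■■□■■■
■■□■■□
□■□■■□
□■□□□□
■□□■■□
gen 2: ■■□■■■
■■□□■□
□■■□□□
□■□■□□
■□□■■□
gen 3: ■■□■■■
■■□□■□
□■■□□■
□■□■■■
■□□■■■
gen 4: □■□■■■
□□□□■□
■■■□□■
□■□■■■
■□□■■■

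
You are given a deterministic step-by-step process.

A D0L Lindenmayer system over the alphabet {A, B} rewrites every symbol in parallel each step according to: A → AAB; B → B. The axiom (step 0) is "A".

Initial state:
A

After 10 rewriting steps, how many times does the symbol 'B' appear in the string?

1023

0) A
1) AAB
2) AABAABB
3) AABAABBAABAABBB
4) AABAABBAABAABBBAABAABBAABAABBBB
5) AABAABBAABAABBBAABAABBAABAABBBBAABAABBAABAABBBAABAABBAABAABBBBB
6) AABAABBAABAABBBAABAABBAABAABBBBAABAABBAABAABBBAABAABBAABAA…BAABAABBBAABAABBAABAABBBBAABAABBAABAABBBAABAABBAABAABBBBBB  (len 127)
7) AABAABBAABAABBBAABAABBAABAABBBBAABAABBAABAABBBAABAABBAABAA…AABAABBBAABAABBAABAABBBBAABAABBAABAABBBAABAABBAABAABBBBBBB  (len 255)
8) AABAABBAABAABBBAABAABBAABAABBBBAABAABBAABAABBBAABAABBAABAA…ABAABBBAABAABBAABAABBBBAABAABBAABAABBBAABAABBAABAABBBBBBBB  (len 511)
9) AABAABBAABAABBBAABAABBAABAABBBBAABAABBAABAABBBAABAABBAABAA…BAABBBAABAABBAABAABBBBAABAABBAABAABBBAABAABBAABAABBBBBBBBB  (len 1023)
10) AABAABBAABAABBBAABAABBAABAABBBBAABAABBAABAABBBAABAABBAABAA…AABBBAABAABBAABAABBBBAABAABBAABAABBBAABAABBAABAABBBBBBBBBB  (len 2047)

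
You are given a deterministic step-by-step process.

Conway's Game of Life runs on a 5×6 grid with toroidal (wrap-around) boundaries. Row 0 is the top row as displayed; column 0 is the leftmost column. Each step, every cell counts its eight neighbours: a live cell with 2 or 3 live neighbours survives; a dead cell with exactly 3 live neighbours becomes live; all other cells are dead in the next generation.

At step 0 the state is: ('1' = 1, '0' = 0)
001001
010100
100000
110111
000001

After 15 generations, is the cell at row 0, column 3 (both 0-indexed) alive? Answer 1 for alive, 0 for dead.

k=0  001001
010100
100000
110111
000001
k=1  101010
111000
000100
010010
011100
k=2  100001
101001
100100
010010
100011
k=3  000000
000010
101110
010110
010010
k=4  000000
000011
011000
110000
001110
k=5  000001
000000
011001
100000
011100
k=6  001000
100000
110000
100100
111000
k=7  101000
100000
110001
000001
101100
k=8  101101
000000
010001
001011
101101
k=9  101101
011011
100011
001000
000000
k=10  101101
001000
101010
000001
011100
k=11  100010
101010
010101
100011
010101
k=12  101010
101010
011100
010100
010100
k=13  101010
100010
100010
110110
110110
k=14  101010
100010
100010
000000
000000
k=15  010100
100010
000000
000000
000000

1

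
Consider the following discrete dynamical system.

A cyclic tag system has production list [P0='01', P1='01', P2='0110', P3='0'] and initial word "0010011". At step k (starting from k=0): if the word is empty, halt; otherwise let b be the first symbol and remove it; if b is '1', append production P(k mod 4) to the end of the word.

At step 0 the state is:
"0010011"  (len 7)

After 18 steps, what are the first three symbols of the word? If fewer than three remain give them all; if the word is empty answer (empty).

101

step 0: "0010011"  (len 7)
step 1: "010011"  (len 6)
step 2: "10011"  (len 5)
step 3: "00110110"  (len 8)
step 4: "0110110"  (len 7)
step 5: "110110"  (len 6)
step 6: "1011001"  (len 7)
step 7: "0110010110"  (len 10)
step 8: "110010110"  (len 9)
step 9: "1001011001"  (len 10)
step 10: "00101100101"  (len 11)
step 11: "0101100101"  (len 10)
step 12: "101100101"  (len 9)
step 13: "0110010101"  (len 10)
step 14: "110010101"  (len 9)
step 15: "100101010110"  (len 12)
step 16: "001010101100"  (len 12)
step 17: "01010101100"  (len 11)
step 18: "1010101100"  (len 10)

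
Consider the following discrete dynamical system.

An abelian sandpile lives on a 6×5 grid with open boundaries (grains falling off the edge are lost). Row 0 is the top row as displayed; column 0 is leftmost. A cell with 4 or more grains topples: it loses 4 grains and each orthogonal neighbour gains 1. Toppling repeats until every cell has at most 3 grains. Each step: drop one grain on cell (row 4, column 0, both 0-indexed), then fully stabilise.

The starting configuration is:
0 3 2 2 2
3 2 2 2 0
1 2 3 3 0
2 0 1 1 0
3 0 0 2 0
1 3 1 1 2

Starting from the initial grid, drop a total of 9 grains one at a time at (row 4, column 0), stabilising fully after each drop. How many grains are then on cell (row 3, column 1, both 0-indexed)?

step 0: 0 3 2 2 2
3 2 2 2 0
1 2 3 3 0
2 0 1 1 0
3 0 0 2 0
1 3 1 1 2
step 1: 0 3 2 2 2
3 2 2 2 0
1 2 3 3 0
3 0 1 1 0
0 1 0 2 0
2 3 1 1 2
step 2: 0 3 2 2 2
3 2 2 2 0
1 2 3 3 0
3 0 1 1 0
1 1 0 2 0
2 3 1 1 2
step 3: 0 3 2 2 2
3 2 2 2 0
1 2 3 3 0
3 0 1 1 0
2 1 0 2 0
2 3 1 1 2
step 4: 0 3 2 2 2
3 2 2 2 0
1 2 3 3 0
3 0 1 1 0
3 1 0 2 0
2 3 1 1 2
step 5: 0 3 2 2 2
3 2 2 2 0
2 2 3 3 0
0 1 1 1 0
1 2 0 2 0
3 3 1 1 2
step 6: 0 3 2 2 2
3 2 2 2 0
2 2 3 3 0
0 1 1 1 0
2 2 0 2 0
3 3 1 1 2
step 7: 0 3 2 2 2
3 2 2 2 0
2 2 3 3 0
0 1 1 1 0
3 2 0 2 0
3 3 1 1 2
step 8: 0 3 2 2 2
3 2 2 2 0
2 2 3 3 0
1 2 1 1 0
2 0 1 2 0
1 1 2 1 2
step 9: 0 3 2 2 2
3 2 2 2 0
2 2 3 3 0
1 2 1 1 0
3 0 1 2 0
1 1 2 1 2

2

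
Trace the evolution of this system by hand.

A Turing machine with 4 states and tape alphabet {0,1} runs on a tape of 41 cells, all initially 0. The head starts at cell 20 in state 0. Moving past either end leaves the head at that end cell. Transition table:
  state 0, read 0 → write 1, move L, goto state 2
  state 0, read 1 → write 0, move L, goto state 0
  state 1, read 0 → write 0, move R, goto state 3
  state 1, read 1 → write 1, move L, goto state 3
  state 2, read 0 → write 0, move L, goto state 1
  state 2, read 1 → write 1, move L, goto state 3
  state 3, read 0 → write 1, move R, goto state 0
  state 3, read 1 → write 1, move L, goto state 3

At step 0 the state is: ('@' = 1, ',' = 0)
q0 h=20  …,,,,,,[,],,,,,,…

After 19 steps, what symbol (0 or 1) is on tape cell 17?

0

k=0  q0 h=20  …,,,,,,[,],,,,,,…
k=1  q2 h=19  …,,,,,,[,]@,,,,,…
k=2  q1 h=18  …,,,,,,[,],@,,,,…
k=3  q3 h=19  …,,,,,,[,]@,,,,,…
k=4  q0 h=20  …,,,,,@[@],,,,,,…
k=5  q0 h=19  …,,,,,,[@],,,,,,…
k=6  q0 h=18  …,,,,,,[,],,,,,,…
k=7  q2 h=17  …,,,,,,[,]@,,,,,…
k=8  q1 h=16  …,,,,,,[,],@,,,,…
k=9  q3 h=17  …,,,,,,[,]@,,,,,…
k=10  q0 h=18  …,,,,,@[@],,,,,,…
k=11  q0 h=17  …,,,,,,[@],,,,,,…
k=12  q0 h=16  …,,,,,,[,],,,,,,…
k=13  q2 h=15  …,,,,,,[,]@,,,,,…
k=14  q1 h=14  …,,,,,,[,],@,,,,…
k=15  q3 h=15  …,,,,,,[,]@,,,,,…
k=16  q0 h=16  …,,,,,@[@],,,,,,…
k=17  q0 h=15  …,,,,,,[@],,,,,,…
k=18  q0 h=14  …,,,,,,[,],,,,,,…
k=19  q2 h=13  …,,,,,,[,]@,,,,,…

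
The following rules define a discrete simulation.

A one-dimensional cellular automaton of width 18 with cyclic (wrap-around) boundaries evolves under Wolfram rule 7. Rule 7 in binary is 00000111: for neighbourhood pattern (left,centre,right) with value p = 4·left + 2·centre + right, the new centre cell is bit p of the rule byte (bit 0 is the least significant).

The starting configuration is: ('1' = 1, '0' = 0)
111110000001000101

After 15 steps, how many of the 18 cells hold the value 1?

10

t=0: 111110000001000101
t=1: 000000111111011100
t=2: 111111000000000001
t=3: 000000011111111110
t=4: 111111100000000000
t=5: 000000001111111111
t=6: 011111110000000000
t=7: 100000000111111111
t=8: 001111111000000000
t=9: 110000000011111111
t=10: 000111111100000000
t=11: 111000000001111111
t=12: 000011111110000000
t=13: 111100000000111111
t=14: 000001111111000000
t=15: 111110000000011111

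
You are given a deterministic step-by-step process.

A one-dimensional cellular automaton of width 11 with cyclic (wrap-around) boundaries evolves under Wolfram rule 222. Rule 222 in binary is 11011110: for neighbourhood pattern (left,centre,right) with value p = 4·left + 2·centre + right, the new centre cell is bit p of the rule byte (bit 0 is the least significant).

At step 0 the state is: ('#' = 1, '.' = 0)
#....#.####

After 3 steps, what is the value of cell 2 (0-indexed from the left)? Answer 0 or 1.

[0] #....#.####
[1] ##..##.####
[2] ######.####
[3] ######.####

1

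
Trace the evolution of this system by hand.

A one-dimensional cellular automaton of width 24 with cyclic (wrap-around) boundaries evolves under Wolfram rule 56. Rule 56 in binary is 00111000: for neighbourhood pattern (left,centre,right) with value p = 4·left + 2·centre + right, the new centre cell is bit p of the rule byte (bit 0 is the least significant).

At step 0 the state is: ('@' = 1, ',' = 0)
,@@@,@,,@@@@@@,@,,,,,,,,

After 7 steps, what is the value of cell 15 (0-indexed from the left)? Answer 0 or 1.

t=0: ,@@@,@,,@@@@@@,@,,,,,,,,
t=1: ,@,,@,@,@,,,,,@,@,,,,,,,
t=2: ,,@,,@,@,@,,,,,@,@,,,,,,
t=3: ,,,@,,@,@,@,,,,,@,@,,,,,
t=4: ,,,,@,,@,@,@,,,,,@,@,,,,
t=5: ,,,,,@,,@,@,@,,,,,@,@,,,
t=6: ,,,,,,@,,@,@,@,,,,,@,@,,
t=7: ,,,,,,,@,,@,@,@,,,,,@,@,

0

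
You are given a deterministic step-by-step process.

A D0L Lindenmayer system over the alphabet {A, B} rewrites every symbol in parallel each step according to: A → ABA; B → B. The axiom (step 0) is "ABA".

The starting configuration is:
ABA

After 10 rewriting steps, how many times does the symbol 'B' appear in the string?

2047

step 0: ABA
step 1: ABABABA
step 2: ABABABABABABABA
step 3: ABABABABABABABABABABABABABABABA
step 4: ABABABABABABABABABABABABABABABABABABABABABABABABABABABABABABABA
step 5: ABABABABABABABABABABABABABABABABABABABABABABABABABABABABAB…BABABABABABABABABABABABABABABABABABABABABABABABABABABABABA  (len 127)
step 6: ABABABABABABABABABABABABABABABABABABABABABABABABABABABABAB…BABABABABABABABABABABABABABABABABABABABABABABABABABABABABA  (len 255)
step 7: ABABABABABABABABABABABABABABABABABABABABABABABABABABABABAB…BABABABABABABABABABABABABABABABABABABABABABABABABABABABABA  (len 511)
step 8: ABABABABABABABABABABABABABABABABABABABABABABABABABABABABAB…BABABABABABABABABABABABABABABABABABABABABABABABABABABABABA  (len 1023)
step 9: ABABABABABABABABABABABABABABABABABABABABABABABABABABABABAB…BABABABABABABABABABABABABABABABABABABABABABABABABABABABABA  (len 2047)
step 10: ABABABABABABABABABABABABABABABABABABABABABABABABABABABABAB…BABABABABABABABABABABABABABABABABABABABABABABABABABABABABA  (len 4095)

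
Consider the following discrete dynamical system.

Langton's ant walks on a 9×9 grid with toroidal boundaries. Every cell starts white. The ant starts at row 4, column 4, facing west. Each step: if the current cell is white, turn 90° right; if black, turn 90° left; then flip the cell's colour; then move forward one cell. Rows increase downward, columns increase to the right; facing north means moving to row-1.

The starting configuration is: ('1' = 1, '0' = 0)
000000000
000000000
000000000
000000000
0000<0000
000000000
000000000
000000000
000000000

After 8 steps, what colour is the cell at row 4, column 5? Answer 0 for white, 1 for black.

1

[0] 000000000
000000000
000000000
000000000
0000<0000
000000000
000000000
000000000
000000000
[1] 000000000
000000000
000000000
0000^0000
000010000
000000000
000000000
000000000
000000000
[2] 000000000
000000000
000000000
00001>000
000010000
000000000
000000000
000000000
000000000
[3] 000000000
000000000
000000000
000011000
00001v000
000000000
000000000
000000000
000000000
[4] 000000000
000000000
000000000
000011000
0000<1000
000000000
000000000
000000000
000000000
[5] 000000000
000000000
000000000
000011000
000001000
0000v0000
000000000
000000000
000000000
[6] 000000000
000000000
000000000
000011000
000001000
000<10000
000000000
000000000
000000000
[7] 000000000
000000000
000000000
000011000
000^01000
000110000
000000000
000000000
000000000
[8] 000000000
000000000
000000000
000011000
0001>1000
000110000
000000000
000000000
000000000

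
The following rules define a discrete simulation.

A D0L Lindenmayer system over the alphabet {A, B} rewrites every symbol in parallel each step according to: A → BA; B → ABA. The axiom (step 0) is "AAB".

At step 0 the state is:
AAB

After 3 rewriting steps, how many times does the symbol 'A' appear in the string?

24

gen 0: AAB
gen 1: BABAABA
gen 2: ABABAABABABAABABA
gen 3: BAABABAABABABAABABAABABAABABABAABABAABABA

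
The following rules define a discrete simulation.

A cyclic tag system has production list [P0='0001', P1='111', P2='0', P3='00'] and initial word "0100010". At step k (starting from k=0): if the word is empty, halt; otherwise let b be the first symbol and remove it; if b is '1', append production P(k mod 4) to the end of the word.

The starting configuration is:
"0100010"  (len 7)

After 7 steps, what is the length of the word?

6

0) "0100010"  (len 7)
1) "100010"  (len 6)
2) "00010111"  (len 8)
3) "0010111"  (len 7)
4) "010111"  (len 6)
5) "10111"  (len 5)
6) "0111111"  (len 7)
7) "111111"  (len 6)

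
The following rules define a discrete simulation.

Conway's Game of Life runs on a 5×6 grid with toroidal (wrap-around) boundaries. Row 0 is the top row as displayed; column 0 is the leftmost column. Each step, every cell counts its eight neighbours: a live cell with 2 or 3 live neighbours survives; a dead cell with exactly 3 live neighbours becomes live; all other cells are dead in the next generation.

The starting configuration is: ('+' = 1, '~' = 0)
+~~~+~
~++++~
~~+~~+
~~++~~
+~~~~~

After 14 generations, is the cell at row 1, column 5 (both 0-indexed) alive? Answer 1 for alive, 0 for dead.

1

0) +~~~+~
~++++~
~~+~~+
~~++~~
+~~~~~
1) +~+~+~
+++~+~
~~~~~~
~+++~~
~+~+~+
2) ~~~~+~
+~+~~~
+~~~~~
++~++~
~~~~~+
3) ~~~~~+
~+~~~+
+~++~~
++~~+~
+~~+~+
4) ~~~~~+
~++~++
~~+++~
~~~~+~
~+~~~~
5) ~++~++
+++~~+
~++~~~
~~+~+~
~~~~~~
6) ~~++++
~~~~++
~~~~~+
~+++~~
~++~++
7) ~++~~~
+~~~~~
+~++~+
~+~+~+
~~~~~+
8) ++~~~~
+~~+~+
~~++~+
~+~+~+
~+~~+~
9) ~++~+~
~~~+~+
~+~+~+
~+~+~+
~+~~++
10) ~++~~~
~+~+~+
~~~+~+
~+~+~+
~+~~~+
11) ~+~~+~
~+~+~~
~~~+~+
~~~~~+
~+~~+~
12) ++~++~
+~~+~~
+~+~~~
+~~~~+
+~~~++
13) ~+++~~
+~~++~
+~~~~~
~~~~+~
~~~+~~
14) ~+~~~~
+~~+++
~~~++~
~~~~~~
~~~++~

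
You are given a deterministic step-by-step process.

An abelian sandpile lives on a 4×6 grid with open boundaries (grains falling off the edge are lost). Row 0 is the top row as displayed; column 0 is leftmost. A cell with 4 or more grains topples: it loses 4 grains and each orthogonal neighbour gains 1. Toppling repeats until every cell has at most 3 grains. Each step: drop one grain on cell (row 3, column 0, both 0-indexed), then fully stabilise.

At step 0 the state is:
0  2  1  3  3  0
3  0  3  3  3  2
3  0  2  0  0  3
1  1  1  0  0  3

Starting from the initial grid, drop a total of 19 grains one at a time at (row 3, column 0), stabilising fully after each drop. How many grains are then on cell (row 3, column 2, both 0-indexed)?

2

t=0: 0  2  1  3  3  0
3  0  3  3  3  2
3  0  2  0  0  3
1  1  1  0  0  3
t=1: 0  2  1  3  3  0
3  0  3  3  3  2
3  0  2  0  0  3
2  1  1  0  0  3
t=2: 0  2  1  3  3  0
3  0  3  3  3  2
3  0  2  0  0  3
3  1  1  0  0  3
t=3: 1  2  1  3  3  0
0  1  3  3  3  2
1  1  2  0  0  3
1  2  1  0  0  3
t=4: 1  2  1  3  3  0
0  1  3  3  3  2
1  1  2  0  0  3
2  2  1  0  0  3
t=5: 1  2  1  3  3  0
0  1  3  3  3  2
1  1  2  0  0  3
3  2  1  0  0  3
t=6: 1  2  1  3  3  0
0  1  3  3  3  2
2  1  2  0  0  3
0  3  1  0  0  3
t=7: 1  2  1  3  3  0
0  1  3  3  3  2
2  1  2  0  0  3
1  3  1  0  0  3
t=8: 1  2  1  3  3  0
0  1  3  3  3  2
2  1  2  0  0  3
2  3  1  0  0  3
t=9: 1  2  1  3  3  0
0  1  3  3  3  2
2  1  2  0  0  3
3  3  1  0  0  3
t=10: 1  2  1  3  3  0
0  1  3  3  3  2
3  2  2  0  0  3
1  0  2  0  0  3
t=11: 1  2  1  3  3  0
0  1  3  3  3  2
3  2  2  0  0  3
2  0  2  0  0  3
t=12: 1  2  1  3  3  0
0  1  3  3  3  2
3  2  2  0  0  3
3  0  2  0  0  3
t=13: 1  2  1  3  3  0
1  1  3  3  3  2
0  3  2  0  0  3
1  1  2  0  0  3
t=14: 1  2  1  3  3  0
1  1  3  3  3  2
0  3  2  0  0  3
2  1  2  0  0  3
t=15: 1  2  1  3  3  0
1  1  3  3  3  2
0  3  2  0  0  3
3  1  2  0  0  3
t=16: 1  2  1  3  3  0
1  1  3  3  3  2
1  3  2  0  0  3
0  2  2  0  0  3
t=17: 1  2  1  3  3  0
1  1  3  3  3  2
1  3  2  0  0  3
1  2  2  0  0  3
t=18: 1  2  1  3  3  0
1  1  3  3  3  2
1  3  2  0  0  3
2  2  2  0  0  3
t=19: 1  2  1  3  3  0
1  1  3  3  3  2
1  3  2  0  0  3
3  2  2  0  0  3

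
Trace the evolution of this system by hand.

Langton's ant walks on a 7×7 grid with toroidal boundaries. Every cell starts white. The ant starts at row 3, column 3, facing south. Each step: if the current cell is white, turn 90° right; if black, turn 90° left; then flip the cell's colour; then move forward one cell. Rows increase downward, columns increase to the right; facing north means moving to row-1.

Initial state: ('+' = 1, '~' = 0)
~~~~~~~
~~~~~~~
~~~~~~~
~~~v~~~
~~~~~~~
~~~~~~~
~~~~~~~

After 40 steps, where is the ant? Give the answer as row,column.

0) ~~~~~~~
~~~~~~~
~~~~~~~
~~~v~~~
~~~~~~~
~~~~~~~
~~~~~~~
1) ~~~~~~~
~~~~~~~
~~~~~~~
~~<+~~~
~~~~~~~
~~~~~~~
~~~~~~~
2) ~~~~~~~
~~~~~~~
~~^~~~~
~~++~~~
~~~~~~~
~~~~~~~
~~~~~~~
3) ~~~~~~~
~~~~~~~
~~+>~~~
~~++~~~
~~~~~~~
~~~~~~~
~~~~~~~
4) ~~~~~~~
~~~~~~~
~~++~~~
~~+v~~~
~~~~~~~
~~~~~~~
~~~~~~~
5) ~~~~~~~
~~~~~~~
~~++~~~
~~+~>~~
~~~~~~~
~~~~~~~
~~~~~~~
6) ~~~~~~~
~~~~~~~
~~++~~~
~~+~+~~
~~~~v~~
~~~~~~~
~~~~~~~
7) ~~~~~~~
~~~~~~~
~~++~~~
~~+~+~~
~~~<+~~
~~~~~~~
~~~~~~~
8) ~~~~~~~
~~~~~~~
~~++~~~
~~+^+~~
~~~++~~
~~~~~~~
~~~~~~~
9) ~~~~~~~
~~~~~~~
~~++~~~
~~++>~~
~~~++~~
~~~~~~~
~~~~~~~
10) ~~~~~~~
~~~~~~~
~~++^~~
~~++~~~
~~~++~~
~~~~~~~
~~~~~~~
11) ~~~~~~~
~~~~~~~
~~+++>~
~~++~~~
~~~++~~
~~~~~~~
~~~~~~~
12) ~~~~~~~
~~~~~~~
~~++++~
~~++~v~
~~~++~~
~~~~~~~
~~~~~~~
13) ~~~~~~~
~~~~~~~
~~++++~
~~++<+~
~~~++~~
~~~~~~~
~~~~~~~
14) ~~~~~~~
~~~~~~~
~~++^+~
~~++++~
~~~++~~
~~~~~~~
~~~~~~~
15) ~~~~~~~
~~~~~~~
~~+<~+~
~~++++~
~~~++~~
~~~~~~~
~~~~~~~
16) ~~~~~~~
~~~~~~~
~~+~~+~
~~+v++~
~~~++~~
~~~~~~~
~~~~~~~
17) ~~~~~~~
~~~~~~~
~~+~~+~
~~+~>+~
~~~++~~
~~~~~~~
~~~~~~~
18) ~~~~~~~
~~~~~~~
~~+~^+~
~~+~~+~
~~~++~~
~~~~~~~
~~~~~~~
19) ~~~~~~~
~~~~~~~
~~+~+>~
~~+~~+~
~~~++~~
~~~~~~~
~~~~~~~
20) ~~~~~~~
~~~~~^~
~~+~+~~
~~+~~+~
~~~++~~
~~~~~~~
~~~~~~~
21) ~~~~~~~
~~~~~+>
~~+~+~~
~~+~~+~
~~~++~~
~~~~~~~
~~~~~~~
22) ~~~~~~~
~~~~~++
~~+~+~v
~~+~~+~
~~~++~~
~~~~~~~
~~~~~~~
23) ~~~~~~~
~~~~~++
~~+~+<+
~~+~~+~
~~~++~~
~~~~~~~
~~~~~~~
24) ~~~~~~~
~~~~~^+
~~+~+++
~~+~~+~
~~~++~~
~~~~~~~
~~~~~~~
25) ~~~~~~~
~~~~<~+
~~+~+++
~~+~~+~
~~~++~~
~~~~~~~
~~~~~~~
26) ~~~~^~~
~~~~+~+
~~+~+++
~~+~~+~
~~~++~~
~~~~~~~
~~~~~~~
27) ~~~~+>~
~~~~+~+
~~+~+++
~~+~~+~
~~~++~~
~~~~~~~
~~~~~~~
28) ~~~~++~
~~~~+v+
~~+~+++
~~+~~+~
~~~++~~
~~~~~~~
~~~~~~~
29) ~~~~++~
~~~~<++
~~+~+++
~~+~~+~
~~~++~~
~~~~~~~
~~~~~~~
30) ~~~~++~
~~~~~++
~~+~v++
~~+~~+~
~~~++~~
~~~~~~~
~~~~~~~
31) ~~~~++~
~~~~~++
~~+~~>+
~~+~~+~
~~~++~~
~~~~~~~
~~~~~~~
32) ~~~~++~
~~~~~^+
~~+~~~+
~~+~~+~
~~~++~~
~~~~~~~
~~~~~~~
33) ~~~~++~
~~~~<~+
~~+~~~+
~~+~~+~
~~~++~~
~~~~~~~
~~~~~~~
34) ~~~~^+~
~~~~+~+
~~+~~~+
~~+~~+~
~~~++~~
~~~~~~~
~~~~~~~
35) ~~~<~+~
~~~~+~+
~~+~~~+
~~+~~+~
~~~++~~
~~~~~~~
~~~~~~~
36) ~~~+~+~
~~~~+~+
~~+~~~+
~~+~~+~
~~~++~~
~~~~~~~
~~~^~~~
37) ~~~+~+~
~~~~+~+
~~+~~~+
~~+~~+~
~~~++~~
~~~~~~~
~~~+>~~
38) ~~~+v+~
~~~~+~+
~~+~~~+
~~+~~+~
~~~++~~
~~~~~~~
~~~++~~
39) ~~~<++~
~~~~+~+
~~+~~~+
~~+~~+~
~~~++~~
~~~~~~~
~~~++~~
40) ~~~~++~
~~~v+~+
~~+~~~+
~~+~~+~
~~~++~~
~~~~~~~
~~~++~~

1,3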